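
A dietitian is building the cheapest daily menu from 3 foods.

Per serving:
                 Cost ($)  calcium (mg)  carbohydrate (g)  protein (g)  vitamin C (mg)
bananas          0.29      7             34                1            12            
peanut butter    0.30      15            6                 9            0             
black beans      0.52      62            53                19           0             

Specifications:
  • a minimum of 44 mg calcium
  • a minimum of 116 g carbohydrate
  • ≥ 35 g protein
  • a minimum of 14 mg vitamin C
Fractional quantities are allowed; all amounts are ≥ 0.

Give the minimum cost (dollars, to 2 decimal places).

$1.26

Treat it as an LP. Let x1 = servings of bananas, x2 = servings of peanut butter, x3 = servings of black beans.
Minimise 0.29x1 + 0.3x2 + 0.52x3 subject to:
  7x1 + 15x2 + 62x3 ≥ 44   (calcium)
  34x1 + 6x2 + 53x3 ≥ 116   (carbohydrate)
  1x1 + 9x2 + 19x3 ≥ 35   (protein)
  12x1 ≥ 14   (vitamin C)
  x1, x2, x3 ≥ 0.
The cheapest feasible vertex uses only bananas, black beans; peanut butter is not used. The protein and vitamin C requirements are met with equality.
Optimal quantities: bananas = 1.167 servings, black beans = 1.781 servings.
Hence cost = 0.29·1.167 + 0.52·1.781 = $1.2646.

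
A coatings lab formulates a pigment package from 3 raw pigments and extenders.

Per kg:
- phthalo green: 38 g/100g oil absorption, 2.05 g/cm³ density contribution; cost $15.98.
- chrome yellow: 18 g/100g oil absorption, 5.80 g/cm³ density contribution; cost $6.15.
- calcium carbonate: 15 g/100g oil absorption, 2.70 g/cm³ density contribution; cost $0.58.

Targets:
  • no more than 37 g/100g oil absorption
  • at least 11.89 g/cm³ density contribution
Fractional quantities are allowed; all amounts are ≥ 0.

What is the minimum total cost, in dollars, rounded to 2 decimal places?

$12.57

This is a linear program. Let x1 = kg of phthalo green, x2 = kg of chrome yellow, x3 = kg of calcium carbonate.
Minimise 15.98x1 + 6.15x2 + 0.58x3 s.t.:
  38x1 + 18x2 + 15x3 ≤ 37   (oil absorption)
  2.05x1 + 5.8x2 + 2.7x3 ≥ 11.89   (density contribution)
  x1, x2, x3 ≥ 0.
The optimal basis is {chrome yellow, calcium carbonate}; phthalo green drops out. Binding constraints: oil absorption and density contribution.
Solving gives x2 = 2.043, x3 = 0.0151.
Total cost: 6.15·2.043 + 0.58·0.0151 = 12.5732.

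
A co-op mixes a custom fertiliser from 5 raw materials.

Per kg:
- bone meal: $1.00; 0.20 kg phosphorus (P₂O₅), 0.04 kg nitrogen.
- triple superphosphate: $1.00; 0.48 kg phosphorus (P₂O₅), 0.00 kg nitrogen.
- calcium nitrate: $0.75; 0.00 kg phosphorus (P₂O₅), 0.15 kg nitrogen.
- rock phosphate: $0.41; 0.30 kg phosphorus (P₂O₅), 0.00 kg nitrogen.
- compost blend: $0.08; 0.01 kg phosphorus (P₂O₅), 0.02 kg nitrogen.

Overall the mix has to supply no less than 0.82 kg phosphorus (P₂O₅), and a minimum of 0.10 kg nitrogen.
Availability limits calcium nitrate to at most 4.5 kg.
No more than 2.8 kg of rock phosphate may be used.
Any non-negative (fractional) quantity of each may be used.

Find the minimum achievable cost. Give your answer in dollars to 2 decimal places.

$1.45

Let x1 = kg of bone meal, x2 = kg of triple superphosphate, x3 = kg of calcium nitrate, x4 = kg of rock phosphate, x5 = kg of compost blend.
min 1x1 + 1x2 + 0.75x3 + 0.41x4 + 0.08x5 s.t.:
  0.2x1 + 0.48x2 + 0.3x4 + 0.01x5 ≥ 0.82   (phosphorus (P₂O₅))
  0.04x1 + 0.15x3 + 0.02x5 ≥ 0.1   (nitrogen)
  x3 ≤ 4.5
  x4 ≤ 2.8
  x1, x2, x3, x4, x5 ≥ 0.
The minimum-cost mix takes nothing from bone meal, triple superphosphate, calcium nitrate — only rock phosphate, compost blend. The phosphorus (P₂O₅) and nitrogen requirements are met with equality.
That vertex is x4 = 2.567, x5 = 5.
Hence cost = 0.41·2.567 + 0.08·5 = $1.4525.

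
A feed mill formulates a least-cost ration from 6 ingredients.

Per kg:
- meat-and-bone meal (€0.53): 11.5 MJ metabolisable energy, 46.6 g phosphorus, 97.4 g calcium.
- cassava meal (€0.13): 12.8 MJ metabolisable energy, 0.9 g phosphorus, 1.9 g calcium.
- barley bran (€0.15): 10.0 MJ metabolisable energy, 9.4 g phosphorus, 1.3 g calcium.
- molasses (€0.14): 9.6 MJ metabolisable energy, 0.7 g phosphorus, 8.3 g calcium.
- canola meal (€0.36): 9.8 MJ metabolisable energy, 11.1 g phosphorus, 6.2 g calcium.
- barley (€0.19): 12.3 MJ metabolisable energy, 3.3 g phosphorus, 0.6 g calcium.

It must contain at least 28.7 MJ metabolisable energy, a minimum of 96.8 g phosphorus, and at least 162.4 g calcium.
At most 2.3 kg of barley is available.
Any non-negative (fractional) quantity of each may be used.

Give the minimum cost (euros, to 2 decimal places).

Let x1 = kg of meat-and-bone meal, x2 = kg of cassava meal, x3 = kg of barley bran, x4 = kg of molasses, x5 = kg of canola meal, x6 = kg of barley.
Minimize 0.53x1 + 0.13x2 + 0.15x3 + 0.14x4 + 0.36x5 + 0.19x6 subject to:
  11.5x1 + 12.8x2 + 10x3 + 9.6x4 + 9.8x5 + 12.3x6 ≥ 28.7   (metabolisable energy)
  46.6x1 + 0.9x2 + 9.4x3 + 0.7x4 + 11.1x5 + 3.3x6 ≥ 96.8   (phosphorus)
  97.4x1 + 1.9x2 + 1.3x3 + 8.3x4 + 6.2x5 + 0.6x6 ≥ 162.4   (calcium)
  x6 ≤ 2.3
  x1, x2, x3, x4, x5, x6 ≥ 0.
The minimum-cost mix takes nothing from cassava meal, molasses, canola meal, barley — only meat-and-bone meal, barley bran. The metabolisable energy and phosphorus requirements are met with equality.
Solving gives x1 = 1.951, x3 = 0.6265.
Cost = 0.53·1.951 + 0.15·0.6265 = 1.1280.

€1.13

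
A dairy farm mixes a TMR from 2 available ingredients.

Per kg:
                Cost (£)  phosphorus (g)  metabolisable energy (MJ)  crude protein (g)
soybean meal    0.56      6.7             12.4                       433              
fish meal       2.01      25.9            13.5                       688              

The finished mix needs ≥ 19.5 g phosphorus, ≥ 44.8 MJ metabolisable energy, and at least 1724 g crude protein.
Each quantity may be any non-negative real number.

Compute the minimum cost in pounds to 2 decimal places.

£2.23

Set it up as a linear program. Let x1 = kg of soybean meal, x2 = kg of fish meal.
min 0.56x1 + 2.01x2 subject to:
  6.7x1 + 25.9x2 ≥ 19.5   (phosphorus)
  12.4x1 + 13.5x2 ≥ 44.8   (metabolisable energy)
  433x1 + 688x2 ≥ 1724   (crude protein)
  x1, x2 ≥ 0.
The minimum-cost mix takes nothing from fish meal — only soybean meal. The crude protein requirement is met with equality.
Optimal quantities: soybean meal = 3.982 kg.
Hence cost = 0.56·3.982 = £2.2299.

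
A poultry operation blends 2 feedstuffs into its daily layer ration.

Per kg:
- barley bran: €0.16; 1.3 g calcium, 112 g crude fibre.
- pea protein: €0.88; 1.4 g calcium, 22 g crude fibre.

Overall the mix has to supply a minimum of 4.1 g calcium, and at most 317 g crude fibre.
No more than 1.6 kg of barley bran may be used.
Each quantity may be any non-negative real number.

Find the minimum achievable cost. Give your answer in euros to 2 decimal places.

Treat it as an LP. Let x1 = kg of barley bran, x2 = kg of pea protein.
min 0.16x1 + 0.88x2 subject to:
  1.3x1 + 1.4x2 ≥ 4.1   (calcium)
  112x1 + 22x2 ≤ 317   (crude fibre)
  x1 ≤ 1.6
  x1, x2 ≥ 0.
Both inputs are positive at the optimum. The calcium and the barley bran cap requirements are met with equality.
That vertex is x1 = 1.6, x2 = 1.443.
Hence cost = 0.16·1.6 + 0.88·1.443 = €1.5258.

€1.53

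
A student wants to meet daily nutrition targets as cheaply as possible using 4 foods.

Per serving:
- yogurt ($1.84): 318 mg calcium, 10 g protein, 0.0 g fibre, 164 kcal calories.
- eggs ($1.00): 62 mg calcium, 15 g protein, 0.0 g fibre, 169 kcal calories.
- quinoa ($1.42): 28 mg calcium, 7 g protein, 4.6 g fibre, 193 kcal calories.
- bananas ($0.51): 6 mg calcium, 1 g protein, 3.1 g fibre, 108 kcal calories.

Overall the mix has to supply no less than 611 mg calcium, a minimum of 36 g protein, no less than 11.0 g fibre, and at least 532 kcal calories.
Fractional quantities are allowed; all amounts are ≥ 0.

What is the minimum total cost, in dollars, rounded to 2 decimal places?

Set it up as a linear program. Let x1 = servings of yogurt, x2 = servings of eggs, x3 = servings of quinoa, x4 = servings of bananas.
Minimise 1.84x1 + 1x2 + 1.42x3 + 0.51x4 with:
  318x1 + 62x2 + 28x3 + 6x4 ≥ 611   (calcium)
  10x1 + 15x2 + 7x3 + 1x4 ≥ 36   (protein)
  4.6x3 + 3.1x4 ≥ 11   (fibre)
  164x1 + 169x2 + 193x3 + 108x4 ≥ 532   (calories)
  x1, x2, x3, x4 ≥ 0.
The minimum-cost mix takes nothing from quinoa — only yogurt, eggs, bananas. Binding constraints: calcium, protein, fibre.
Solving gives x1 = 1.647, x2 = 1.066, x4 = 3.548.
Hence cost = 1.84·1.647 + 1·1.066 + 0.51·3.548 = $5.9060.

$5.91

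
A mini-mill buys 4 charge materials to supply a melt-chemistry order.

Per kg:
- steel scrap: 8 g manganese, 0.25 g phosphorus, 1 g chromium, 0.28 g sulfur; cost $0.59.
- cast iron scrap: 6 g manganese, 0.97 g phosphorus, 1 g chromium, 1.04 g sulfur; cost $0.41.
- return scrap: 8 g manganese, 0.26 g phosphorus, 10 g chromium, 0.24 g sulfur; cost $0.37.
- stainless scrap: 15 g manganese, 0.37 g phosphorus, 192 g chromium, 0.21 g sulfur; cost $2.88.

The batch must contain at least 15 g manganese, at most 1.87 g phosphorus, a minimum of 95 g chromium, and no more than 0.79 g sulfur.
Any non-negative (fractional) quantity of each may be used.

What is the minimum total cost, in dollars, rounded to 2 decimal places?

Set it up as a linear program. Let x1 = kg of steel scrap, x2 = kg of cast iron scrap, x3 = kg of return scrap, x4 = kg of stainless scrap.
Minimise 0.59x1 + 0.41x2 + 0.37x3 + 2.88x4 with:
  8x1 + 6x2 + 8x3 + 15x4 ≥ 15   (manganese)
  0.25x1 + 0.97x2 + 0.26x3 + 0.37x4 ≤ 1.87   (phosphorus)
  1x1 + 1x2 + 10x3 + 192x4 ≥ 95   (chromium)
  0.28x1 + 1.04x2 + 0.24x3 + 0.21x4 ≤ 0.79   (sulfur)
  x1, x2, x3, x4 ≥ 0.
The optimal basis is {return scrap, stainless scrap}; steel scrap, cast iron scrap drop out. The manganese and chromium requirements are met with equality.
So return scrap = 1.05 kg, stainless scrap = 0.4401 kg.
Total cost: 0.37·1.05 + 2.88·0.4401 = 1.6560.

$1.66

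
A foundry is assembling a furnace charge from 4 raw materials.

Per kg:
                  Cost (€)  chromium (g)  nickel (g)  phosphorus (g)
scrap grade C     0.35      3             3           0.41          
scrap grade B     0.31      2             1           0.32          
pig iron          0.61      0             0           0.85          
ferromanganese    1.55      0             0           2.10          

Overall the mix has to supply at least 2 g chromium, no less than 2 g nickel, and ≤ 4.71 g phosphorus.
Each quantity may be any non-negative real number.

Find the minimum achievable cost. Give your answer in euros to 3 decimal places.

€0.233

Let x1 = kg of scrap grade C, x2 = kg of scrap grade B, x3 = kg of pig iron, x4 = kg of ferromanganese.
min 0.35x1 + 0.31x2 + 0.61x3 + 1.55x4 s.t.:
  3x1 + 2x2 ≥ 2   (chromium)
  3x1 + 1x2 ≥ 2   (nickel)
  0.41x1 + 0.32x2 + 0.85x3 + 2.1x4 ≤ 4.71   (phosphorus)
  x1, x2, x3, x4 ≥ 0.
At the optimum only scrap grade C is positive (scrap grade B, pig iron, ferromanganese = 0). Binding constraints: chromium and nickel.
So scrap grade C = 0.6667 kg.
Cost = 0.35·0.6667 = 0.23335.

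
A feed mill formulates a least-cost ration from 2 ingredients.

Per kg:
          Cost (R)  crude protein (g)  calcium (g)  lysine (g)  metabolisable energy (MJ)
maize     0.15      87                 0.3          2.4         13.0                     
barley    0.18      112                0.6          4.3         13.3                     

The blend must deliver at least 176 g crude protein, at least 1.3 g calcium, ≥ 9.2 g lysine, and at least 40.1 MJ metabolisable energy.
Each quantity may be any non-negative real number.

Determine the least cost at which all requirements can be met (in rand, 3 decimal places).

R0.497

This is a linear program. Let x1 = kg of maize, x2 = kg of barley.
min 0.15x1 + 0.18x2 s.t.:
  87x1 + 112x2 ≥ 176   (crude protein)
  0.3x1 + 0.6x2 ≥ 1.3   (calcium)
  2.4x1 + 4.3x2 ≥ 9.2   (lysine)
  13x1 + 13.3x2 ≥ 40.1   (metabolisable energy)
  x1, x2 ≥ 0.
Both inputs are positive at the optimum. The calcium and metabolisable energy requirements are met with equality.
So maize = 1.777 kg, barley = 1.278 kg.
Total cost: 0.15·1.777 + 0.18·1.278 = 0.49659.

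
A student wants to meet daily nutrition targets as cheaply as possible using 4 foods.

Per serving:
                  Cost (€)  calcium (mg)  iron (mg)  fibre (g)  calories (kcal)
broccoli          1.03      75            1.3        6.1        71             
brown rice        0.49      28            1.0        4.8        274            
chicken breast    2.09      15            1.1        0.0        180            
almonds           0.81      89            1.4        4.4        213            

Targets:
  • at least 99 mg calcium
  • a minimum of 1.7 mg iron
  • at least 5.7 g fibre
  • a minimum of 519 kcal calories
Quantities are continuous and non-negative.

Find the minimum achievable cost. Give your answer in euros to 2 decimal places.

€1.22

Let x1 = servings of broccoli, x2 = servings of brown rice, x3 = servings of chicken breast, x4 = servings of almonds.
Minimize 1.03x1 + 0.49x2 + 2.09x3 + 0.81x4 subject to:
  75x1 + 28x2 + 15x3 + 89x4 ≥ 99   (calcium)
  1.3x1 + 1x2 + 1.1x3 + 1.4x4 ≥ 1.7   (iron)
  6.1x1 + 4.8x2 + 4.4x4 ≥ 5.7   (fibre)
  71x1 + 274x2 + 180x3 + 213x4 ≥ 519   (calories)
  x1, x2, x3, x4 ≥ 0.
At the optimum only brown rice, almonds are positive (broccoli, chicken breast = 0). The calcium and calories requirements are met with equality.
That vertex is x2 = 1.363, x4 = 0.6836.
Total cost: 0.49·1.363 + 0.81·0.6836 = 1.2216.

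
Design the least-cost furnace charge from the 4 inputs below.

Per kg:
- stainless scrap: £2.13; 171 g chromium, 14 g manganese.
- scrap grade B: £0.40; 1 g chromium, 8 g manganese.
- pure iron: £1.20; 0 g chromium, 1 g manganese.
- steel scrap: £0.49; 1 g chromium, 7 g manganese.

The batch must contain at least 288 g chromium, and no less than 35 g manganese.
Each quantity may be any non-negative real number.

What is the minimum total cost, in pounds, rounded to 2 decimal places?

£4.15

Set it up as a linear program. Let x1 = kg of stainless scrap, x2 = kg of scrap grade B, x3 = kg of pure iron, x4 = kg of steel scrap.
Minimise 2.13x1 + 0.4x2 + 1.2x3 + 0.49x4 subject to:
  171x1 + 1x2 + 1x4 ≥ 288   (chromium)
  14x1 + 8x2 + 1x3 + 7x4 ≥ 35   (manganese)
  x1, x2, x3, x4 ≥ 0.
The optimal basis is {stainless scrap, scrap grade B}; pure iron, steel scrap drop out. The chromium and manganese requirements are met with equality.
Solving gives x1 = 1.676, x2 = 1.442.
Objective = 2.13·1.676 + 0.4·1.442 = 4.1467.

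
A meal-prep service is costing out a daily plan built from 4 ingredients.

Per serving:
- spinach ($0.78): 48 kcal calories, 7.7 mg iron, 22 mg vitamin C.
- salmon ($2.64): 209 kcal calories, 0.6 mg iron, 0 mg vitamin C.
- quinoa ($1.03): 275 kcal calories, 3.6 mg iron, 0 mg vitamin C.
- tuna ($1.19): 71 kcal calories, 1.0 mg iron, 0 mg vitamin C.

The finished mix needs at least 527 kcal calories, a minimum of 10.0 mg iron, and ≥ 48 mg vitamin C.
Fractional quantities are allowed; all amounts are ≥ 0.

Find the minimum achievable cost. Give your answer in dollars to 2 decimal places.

Let x1 = servings of spinach, x2 = servings of salmon, x3 = servings of quinoa, x4 = servings of tuna.
min 0.78x1 + 2.64x2 + 1.03x3 + 1.19x4 s.t.:
  48x1 + 209x2 + 275x3 + 71x4 ≥ 527   (calories)
  7.7x1 + 0.6x2 + 3.6x3 + 1x4 ≥ 10   (iron)
  22x1 ≥ 48   (vitamin C)
  x1, x2, x3, x4 ≥ 0.
The optimal basis is {spinach, quinoa}; salmon, tuna drop out. Binding constraints: calories and vitamin C.
So spinach = 2.182 servings, quinoa = 1.536 servings.
Hence cost = 0.78·2.182 + 1.03·1.536 = $3.2840.

$3.28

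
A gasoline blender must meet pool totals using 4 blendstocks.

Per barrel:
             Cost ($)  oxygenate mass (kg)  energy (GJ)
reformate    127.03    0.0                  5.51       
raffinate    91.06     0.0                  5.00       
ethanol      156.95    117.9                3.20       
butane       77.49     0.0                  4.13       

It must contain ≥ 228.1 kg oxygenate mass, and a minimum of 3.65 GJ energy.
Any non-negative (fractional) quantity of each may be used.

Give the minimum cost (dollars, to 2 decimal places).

$303.65

Treat it as an LP. Let x1 = barrels of reformate, x2 = barrels of raffinate, x3 = barrels of ethanol, x4 = barrels of butane.
Minimize 127.03x1 + 91.06x2 + 156.95x3 + 77.49x4 subject to:
  117.9x3 ≥ 228.1   (oxygenate mass)
  5.51x1 + 5x2 + 3.2x3 + 4.13x4 ≥ 3.65   (energy)
  x1, x2, x3, x4 ≥ 0.
The optimal basis is {ethanol}; reformate, raffinate, butane drop out. The oxygenate mass requirement is met with equality.
That vertex is x3 = 1.9347.
Objective = 156.95·1.9347 = 303.6512.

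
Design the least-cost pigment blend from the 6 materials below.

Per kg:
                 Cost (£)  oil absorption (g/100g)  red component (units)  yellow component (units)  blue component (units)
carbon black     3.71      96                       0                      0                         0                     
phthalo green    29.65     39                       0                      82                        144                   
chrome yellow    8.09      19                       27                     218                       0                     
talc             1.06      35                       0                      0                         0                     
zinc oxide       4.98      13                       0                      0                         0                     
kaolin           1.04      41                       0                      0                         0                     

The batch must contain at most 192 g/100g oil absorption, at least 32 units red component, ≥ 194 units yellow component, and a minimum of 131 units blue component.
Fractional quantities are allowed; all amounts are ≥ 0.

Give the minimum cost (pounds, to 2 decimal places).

£36.56

Set it up as a linear program. Let x1 = kg of carbon black, x2 = kg of phthalo green, x3 = kg of chrome yellow, x4 = kg of talc, x5 = kg of zinc oxide, x6 = kg of kaolin.
Minimise 3.71x1 + 29.65x2 + 8.09x3 + 1.06x4 + 4.98x5 + 1.04x6 with:
  96x1 + 39x2 + 19x3 + 35x4 + 13x5 + 41x6 ≤ 192   (oil absorption)
  27x3 ≥ 32   (red component)
  82x2 + 218x3 ≥ 194   (yellow component)
  144x2 ≥ 131   (blue component)
  x1, x2, x3, x4, x5, x6 ≥ 0.
The minimum-cost mix takes nothing from carbon black, talc, zinc oxide, kaolin — only phthalo green, chrome yellow. There the red component and blue component constraints are tight.
Solving gives x2 = 0.9097, x3 = 1.185.
Hence cost = 29.65·0.9097 + 8.09·1.185 = £36.5593.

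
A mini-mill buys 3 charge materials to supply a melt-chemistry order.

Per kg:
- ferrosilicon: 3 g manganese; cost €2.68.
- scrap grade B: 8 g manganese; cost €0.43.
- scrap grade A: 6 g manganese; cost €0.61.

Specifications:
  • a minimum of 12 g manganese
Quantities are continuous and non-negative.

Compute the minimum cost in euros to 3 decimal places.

€0.645

This is a linear program. Let x1 = kg of ferrosilicon, x2 = kg of scrap grade B, x3 = kg of scrap grade A.
min 2.68x1 + 0.43x2 + 0.61x3 s.t.:
  3x1 + 8x2 + 6x3 ≥ 12   (manganese)
  x1, x2, x3 ≥ 0.
The optimal basis is {scrap grade B}; ferrosilicon, scrap grade A drop out. The manganese requirement is met with equality.
Optimal quantities: scrap grade B = 1.5 kg.
Hence cost = 0.43·1.5 = €0.64500.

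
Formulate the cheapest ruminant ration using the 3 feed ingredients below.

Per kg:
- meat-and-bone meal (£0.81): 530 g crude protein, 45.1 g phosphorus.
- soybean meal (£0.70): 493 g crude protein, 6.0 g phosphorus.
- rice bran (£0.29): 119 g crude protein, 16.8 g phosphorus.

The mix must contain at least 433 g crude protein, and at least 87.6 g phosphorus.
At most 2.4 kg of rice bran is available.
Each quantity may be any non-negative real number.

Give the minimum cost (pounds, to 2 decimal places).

£1.55

This is a linear program. Let x1 = kg of meat-and-bone meal, x2 = kg of soybean meal, x3 = kg of rice bran.
min 0.81x1 + 0.7x2 + 0.29x3 with:
  530x1 + 493x2 + 119x3 ≥ 433   (crude protein)
  45.1x1 + 6x2 + 16.8x3 ≥ 87.6   (phosphorus)
  x3 ≤ 2.4
  x1, x2, x3 ≥ 0.
The minimum-cost mix takes nothing from soybean meal — only meat-and-bone meal, rice bran. There the phosphorus and the rice bran cap constraints are tight.
Optimal quantities: meat-and-bone meal = 1.0483 kg, rice bran = 2.4 kg.
Total cost: 0.81·1.0483 + 0.29·2.4 = 1.5451.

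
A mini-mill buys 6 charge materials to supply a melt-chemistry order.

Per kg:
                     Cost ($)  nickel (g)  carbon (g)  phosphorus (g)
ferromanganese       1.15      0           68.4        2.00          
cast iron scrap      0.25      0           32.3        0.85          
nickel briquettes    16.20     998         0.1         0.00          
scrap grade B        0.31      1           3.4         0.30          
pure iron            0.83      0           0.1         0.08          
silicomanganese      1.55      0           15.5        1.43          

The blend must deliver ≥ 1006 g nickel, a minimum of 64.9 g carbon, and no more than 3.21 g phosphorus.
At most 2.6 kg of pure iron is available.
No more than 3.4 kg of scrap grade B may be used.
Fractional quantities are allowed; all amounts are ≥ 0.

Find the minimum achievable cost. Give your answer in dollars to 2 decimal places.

This is a linear program. Let x1 = kg of ferromanganese, x2 = kg of cast iron scrap, x3 = kg of nickel briquettes, x4 = kg of scrap grade B, x5 = kg of pure iron, x6 = kg of silicomanganese.
min 1.15x1 + 0.25x2 + 16.2x3 + 0.31x4 + 0.83x5 + 1.55x6 s.t.:
  998x3 + 1x4 ≥ 1006   (nickel)
  68.4x1 + 32.3x2 + 0.1x3 + 3.4x4 + 0.1x5 + 15.5x6 ≥ 64.9   (carbon)
  2x1 + 0.85x2 + 0.3x4 + 0.08x5 + 1.43x6 ≤ 3.21   (phosphorus)
  x5 ≤ 2.6
  x4 ≤ 3.4
  x1, x2, x3, x4, x5, x6 ≥ 0.
The minimum-cost mix takes nothing from ferromanganese, scrap grade B, pure iron, silicomanganese — only cast iron scrap, nickel briquettes. Binding constraints: nickel and carbon.
Optimal quantities: cast iron scrap = 2.006 kg, nickel briquettes = 1.008 kg.
Hence cost = 0.25·2.006 + 16.2·1.008 = $16.8311.

$16.83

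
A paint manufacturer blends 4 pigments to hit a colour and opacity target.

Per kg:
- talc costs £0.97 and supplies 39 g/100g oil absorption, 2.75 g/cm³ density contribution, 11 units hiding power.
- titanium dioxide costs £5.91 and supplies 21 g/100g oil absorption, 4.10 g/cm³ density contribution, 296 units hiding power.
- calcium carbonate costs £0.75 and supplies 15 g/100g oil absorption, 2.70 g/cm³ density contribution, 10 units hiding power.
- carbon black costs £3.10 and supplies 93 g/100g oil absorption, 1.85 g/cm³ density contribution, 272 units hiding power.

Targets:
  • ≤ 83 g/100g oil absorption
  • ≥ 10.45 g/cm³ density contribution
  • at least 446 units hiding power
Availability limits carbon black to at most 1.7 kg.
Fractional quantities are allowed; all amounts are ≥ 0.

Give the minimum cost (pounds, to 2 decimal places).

£9.20

Let x1 = kg of talc, x2 = kg of titanium dioxide, x3 = kg of calcium carbonate, x4 = kg of carbon black.
Minimize 0.97x1 + 5.91x2 + 0.75x3 + 3.1x4 subject to:
  39x1 + 21x2 + 15x3 + 93x4 ≤ 83   (oil absorption)
  2.75x1 + 4.1x2 + 2.7x3 + 1.85x4 ≥ 10.45   (density contribution)
  11x1 + 296x2 + 10x3 + 272x4 ≥ 446   (hiding power)
  x4 ≤ 1.7
  x1, x2, x3, x4 ≥ 0.
The cheapest feasible vertex uses only titanium dioxide, calcium carbonate, carbon black; talc is not used. There the oil absorption, density contribution, hiding power constraints are tight.
Solving gives x2 = 1.143, x3 = 1.912, x4 = 0.3261.
Hence cost = 5.91·1.143 + 0.75·1.912 + 3.1·0.3261 = £9.2000.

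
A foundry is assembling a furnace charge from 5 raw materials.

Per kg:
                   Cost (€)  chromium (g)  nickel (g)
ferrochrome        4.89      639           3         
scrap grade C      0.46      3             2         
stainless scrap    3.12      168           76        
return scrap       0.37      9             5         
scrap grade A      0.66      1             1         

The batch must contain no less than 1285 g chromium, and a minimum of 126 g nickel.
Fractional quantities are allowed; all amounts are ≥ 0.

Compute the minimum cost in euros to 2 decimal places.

€12.76

Let x1 = kg of ferrochrome, x2 = kg of scrap grade C, x3 = kg of stainless scrap, x4 = kg of return scrap, x5 = kg of scrap grade A.
min 4.89x1 + 0.46x2 + 3.12x3 + 0.37x4 + 0.66x5 s.t.:
  639x1 + 3x2 + 168x3 + 9x4 + 1x5 ≥ 1285   (chromium)
  3x1 + 2x2 + 76x3 + 5x4 + 1x5 ≥ 126   (nickel)
  x1, x2, x3, x4, x5 ≥ 0.
The cheapest feasible vertex uses only ferrochrome, stainless scrap; scrap grade C, return scrap, scrap grade A are not used. There the chromium and nickel constraints are tight.
So ferrochrome = 1.592 kg, stainless scrap = 1.595 kg.
Cost = 4.89·1.592 + 3.12·1.595 = 12.7613.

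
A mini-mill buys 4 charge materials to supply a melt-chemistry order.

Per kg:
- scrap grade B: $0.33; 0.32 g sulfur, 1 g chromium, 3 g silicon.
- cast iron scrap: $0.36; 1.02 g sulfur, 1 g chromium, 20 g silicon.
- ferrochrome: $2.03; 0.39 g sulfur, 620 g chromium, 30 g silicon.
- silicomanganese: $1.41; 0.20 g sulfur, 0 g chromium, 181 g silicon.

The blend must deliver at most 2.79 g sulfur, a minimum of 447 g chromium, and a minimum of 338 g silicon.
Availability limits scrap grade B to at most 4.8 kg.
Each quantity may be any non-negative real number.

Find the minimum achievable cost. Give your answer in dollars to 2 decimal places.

Let x1 = kg of scrap grade B, x2 = kg of cast iron scrap, x3 = kg of ferrochrome, x4 = kg of silicomanganese.
min 0.33x1 + 0.36x2 + 2.03x3 + 1.41x4 with:
  0.32x1 + 1.02x2 + 0.39x3 + 0.2x4 ≤ 2.79   (sulfur)
  1x1 + 1x2 + 620x3 ≥ 447   (chromium)
  3x1 + 20x2 + 30x3 + 181x4 ≥ 338   (silicon)
  x1 ≤ 4.8
  x1, x2, x3, x4 ≥ 0.
The cheapest feasible vertex uses only ferrochrome, silicomanganese; scrap grade B, cast iron scrap are not used. There the chromium and silicon constraints are tight.
So ferrochrome = 0.721 kg, silicomanganese = 1.748 kg.
Objective = 2.03·0.721 + 1.41·1.748 = 3.9283.

$3.93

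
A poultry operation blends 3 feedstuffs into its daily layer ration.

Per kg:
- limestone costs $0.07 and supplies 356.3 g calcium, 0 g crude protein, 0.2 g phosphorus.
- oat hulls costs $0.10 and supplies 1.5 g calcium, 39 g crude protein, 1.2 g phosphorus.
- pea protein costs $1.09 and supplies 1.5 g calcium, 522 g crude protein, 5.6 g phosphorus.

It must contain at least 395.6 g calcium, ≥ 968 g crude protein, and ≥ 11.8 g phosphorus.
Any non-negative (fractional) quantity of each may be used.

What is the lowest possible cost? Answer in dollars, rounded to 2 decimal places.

$2.13

Treat it as an LP. Let x1 = kg of limestone, x2 = kg of oat hulls, x3 = kg of pea protein.
Minimise 0.07x1 + 0.1x2 + 1.09x3 subject to:
  356.3x1 + 1.5x2 + 1.5x3 ≥ 395.6   (calcium)
  39x2 + 522x3 ≥ 968   (crude protein)
  0.2x1 + 1.2x2 + 5.6x3 ≥ 11.8   (phosphorus)
  x1, x2, x3 ≥ 0.
All 3 inputs are positive at the optimum. The calcium, crude protein, phosphorus requirements are met with equality.
That vertex is x1 = 1.097, x2 = 1.53, x3 = 1.74.
Cost = 0.07·1.097 + 0.1·1.53 + 1.09·1.74 = 2.1264.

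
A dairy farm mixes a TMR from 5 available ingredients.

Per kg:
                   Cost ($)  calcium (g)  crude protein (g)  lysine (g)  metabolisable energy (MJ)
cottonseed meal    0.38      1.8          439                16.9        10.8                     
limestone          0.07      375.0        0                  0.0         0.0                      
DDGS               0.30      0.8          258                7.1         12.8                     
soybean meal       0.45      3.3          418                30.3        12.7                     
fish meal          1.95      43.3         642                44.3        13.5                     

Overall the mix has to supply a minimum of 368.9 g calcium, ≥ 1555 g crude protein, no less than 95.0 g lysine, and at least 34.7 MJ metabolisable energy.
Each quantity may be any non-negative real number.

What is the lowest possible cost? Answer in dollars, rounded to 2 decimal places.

Let x1 = kg of cottonseed meal, x2 = kg of limestone, x3 = kg of DDGS, x4 = kg of soybean meal, x5 = kg of fish meal.
Minimize 0.38x1 + 0.07x2 + 0.3x3 + 0.45x4 + 1.95x5 with:
  1.8x1 + 375x2 + 0.8x3 + 3.3x4 + 43.3x5 ≥ 368.9   (calcium)
  439x1 + 258x3 + 418x4 + 642x5 ≥ 1555   (crude protein)
  16.9x1 + 7.1x3 + 30.3x4 + 44.3x5 ≥ 95   (lysine)
  10.8x1 + 12.8x3 + 12.7x4 + 13.5x5 ≥ 34.7   (metabolisable energy)
  x1, x2, x3, x4, x5 ≥ 0.
The minimum-cost mix takes nothing from DDGS, fish meal — only cottonseed meal, limestone, soybean meal. Binding constraints: calcium, crude protein, lysine.
That vertex is x1 = 1.187, x2 = 0.9563, x4 = 2.473.
Cost = 0.38·1.187 + 0.07·0.9563 + 0.45·2.473 = 1.6309.

$1.63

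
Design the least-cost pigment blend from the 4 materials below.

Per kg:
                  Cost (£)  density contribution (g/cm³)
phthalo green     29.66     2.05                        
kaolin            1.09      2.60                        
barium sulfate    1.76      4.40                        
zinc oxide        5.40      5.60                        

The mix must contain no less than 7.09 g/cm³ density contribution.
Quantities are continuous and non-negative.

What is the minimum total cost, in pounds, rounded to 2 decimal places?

£2.84

Treat it as an LP. Let x1 = kg of phthalo green, x2 = kg of kaolin, x3 = kg of barium sulfate, x4 = kg of zinc oxide.
Minimize 29.66x1 + 1.09x2 + 1.76x3 + 5.4x4 with:
  2.05x1 + 2.6x2 + 4.4x3 + 5.6x4 ≥ 7.09   (density contribution)
  x1, x2, x3, x4 ≥ 0.
The cheapest feasible vertex uses only barium sulfate; phthalo green, kaolin, zinc oxide are not used. There the density contribution constraint is tight.
That vertex is x3 = 1.611.
Objective = 1.76·1.611 = 2.8354.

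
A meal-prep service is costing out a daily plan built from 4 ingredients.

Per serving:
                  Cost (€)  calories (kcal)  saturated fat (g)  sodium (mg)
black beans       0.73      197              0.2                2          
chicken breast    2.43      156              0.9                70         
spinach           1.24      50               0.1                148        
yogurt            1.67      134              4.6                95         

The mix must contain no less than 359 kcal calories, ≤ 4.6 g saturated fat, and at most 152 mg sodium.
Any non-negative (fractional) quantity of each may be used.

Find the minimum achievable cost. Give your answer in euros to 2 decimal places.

€1.33

Let x1 = servings of black beans, x2 = servings of chicken breast, x3 = servings of spinach, x4 = servings of yogurt.
min 0.73x1 + 2.43x2 + 1.24x3 + 1.67x4 with:
  197x1 + 156x2 + 50x3 + 134x4 ≥ 359   (calories)
  0.2x1 + 0.9x2 + 0.1x3 + 4.6x4 ≤ 4.6   (saturated fat)
  2x1 + 70x2 + 148x3 + 95x4 ≤ 152   (sodium)
  x1, x2, x3, x4 ≥ 0.
The minimum-cost mix takes nothing from chicken breast, spinach, yogurt — only black beans. The calories requirement is met with equality.
Optimal quantities: black beans = 1.822 servings.
Objective = 0.73·1.822 = 1.3301.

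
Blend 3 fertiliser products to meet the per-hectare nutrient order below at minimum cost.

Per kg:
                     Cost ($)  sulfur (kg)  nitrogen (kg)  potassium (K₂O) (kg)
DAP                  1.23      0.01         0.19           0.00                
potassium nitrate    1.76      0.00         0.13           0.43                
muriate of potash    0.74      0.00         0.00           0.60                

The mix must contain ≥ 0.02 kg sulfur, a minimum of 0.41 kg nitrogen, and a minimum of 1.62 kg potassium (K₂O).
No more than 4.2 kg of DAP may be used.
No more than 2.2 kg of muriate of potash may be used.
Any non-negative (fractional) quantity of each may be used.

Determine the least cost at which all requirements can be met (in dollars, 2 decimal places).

This is a linear program. Let x1 = kg of DAP, x2 = kg of potassium nitrate, x3 = kg of muriate of potash.
min 1.23x1 + 1.76x2 + 0.74x3 s.t.:
  0.01x1 ≥ 0.02   (sulfur)
  0.19x1 + 0.13x2 ≥ 0.41   (nitrogen)
  0.43x2 + 0.6x3 ≥ 1.62   (potassium (K₂O))
  x1 ≤ 4.2
  x3 ≤ 2.2
  x1, x2, x3 ≥ 0.
The optimal mix uses every input. The sulfur, potassium (K₂O), the muriate of potash cap requirements are met with equality.
That vertex is x1 = 2, x2 = 0.6977, x3 = 2.2.
Objective = 1.23·2 + 1.76·0.6977 + 0.74·2.2 = 5.3160.

$5.32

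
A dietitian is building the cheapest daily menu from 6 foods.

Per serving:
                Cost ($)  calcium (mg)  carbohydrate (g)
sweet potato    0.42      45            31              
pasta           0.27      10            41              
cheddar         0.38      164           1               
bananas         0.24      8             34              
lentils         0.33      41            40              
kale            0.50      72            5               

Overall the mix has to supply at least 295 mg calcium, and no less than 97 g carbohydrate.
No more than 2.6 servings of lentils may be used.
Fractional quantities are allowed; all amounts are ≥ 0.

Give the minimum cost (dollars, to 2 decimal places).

Let x1 = servings of sweet potato, x2 = servings of pasta, x3 = servings of cheddar, x4 = servings of bananas, x5 = servings of lentils, x6 = servings of kale.
Minimize 0.42x1 + 0.27x2 + 0.38x3 + 0.24x4 + 0.33x5 + 0.5x6 subject to:
  45x1 + 10x2 + 164x3 + 8x4 + 41x5 + 72x6 ≥ 295   (calcium)
  31x1 + 41x2 + 1x3 + 34x4 + 40x5 + 5x6 ≥ 97   (carbohydrate)
  x5 ≤ 2.6
  x1, x2, x3, x4, x5, x6 ≥ 0.
At the optimum only cheddar, lentils are positive (sweet potato, pasta, bananas, kale = 0). Binding constraints: calcium and carbohydrate.
So cheddar = 1.2 servings, lentils = 2.395 servings.
Hence cost = 0.38·1.2 + 0.33·2.395 = $1.2464.

$1.25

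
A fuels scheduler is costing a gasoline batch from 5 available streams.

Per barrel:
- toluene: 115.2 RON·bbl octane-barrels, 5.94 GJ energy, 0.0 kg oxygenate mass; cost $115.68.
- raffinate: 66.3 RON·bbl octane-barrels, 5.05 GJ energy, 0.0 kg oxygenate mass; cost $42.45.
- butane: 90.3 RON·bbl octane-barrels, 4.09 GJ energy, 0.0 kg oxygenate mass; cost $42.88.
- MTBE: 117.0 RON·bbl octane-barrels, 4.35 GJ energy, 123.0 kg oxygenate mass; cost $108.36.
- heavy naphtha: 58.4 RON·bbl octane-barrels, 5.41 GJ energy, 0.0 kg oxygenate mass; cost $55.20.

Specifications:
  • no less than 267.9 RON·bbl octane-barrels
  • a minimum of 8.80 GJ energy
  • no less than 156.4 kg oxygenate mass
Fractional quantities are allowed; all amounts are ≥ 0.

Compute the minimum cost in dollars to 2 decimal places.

$194.35

Set it up as a linear program. Let x1 = barrels of toluene, x2 = barrels of raffinate, x3 = barrels of butane, x4 = barrels of MTBE, x5 = barrels of heavy naphtha.
Minimize 115.68x1 + 42.45x2 + 42.88x3 + 108.36x4 + 55.2x5 with:
  115.2x1 + 66.3x2 + 90.3x3 + 117x4 + 58.4x5 ≥ 267.9   (octane-barrels)
  5.94x1 + 5.05x2 + 4.09x3 + 4.35x4 + 5.41x5 ≥ 8.8   (energy)
  123x4 ≥ 156.4   (oxygenate mass)
  x1, x2, x3, x4, x5 ≥ 0.
The cheapest feasible vertex uses only butane, MTBE; toluene, raffinate, heavy naphtha are not used. The octane-barrels and oxygenate mass requirements are met with equality.
Optimal quantities: butane = 1.3193 barrels, MTBE = 1.2715 barrels.
Hence cost = 42.88·1.3193 + 108.36·1.2715 = $194.3513.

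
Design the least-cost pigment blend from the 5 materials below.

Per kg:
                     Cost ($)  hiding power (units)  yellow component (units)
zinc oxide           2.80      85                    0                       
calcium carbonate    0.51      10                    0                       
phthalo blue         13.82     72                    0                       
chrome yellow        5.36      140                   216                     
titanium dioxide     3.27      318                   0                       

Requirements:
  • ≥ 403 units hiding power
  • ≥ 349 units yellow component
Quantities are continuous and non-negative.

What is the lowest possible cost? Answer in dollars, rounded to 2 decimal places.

$10.48

Set it up as a linear program. Let x1 = kg of zinc oxide, x2 = kg of calcium carbonate, x3 = kg of phthalo blue, x4 = kg of chrome yellow, x5 = kg of titanium dioxide.
Minimise 2.8x1 + 0.51x2 + 13.82x3 + 5.36x4 + 3.27x5 s.t.:
  85x1 + 10x2 + 72x3 + 140x4 + 318x5 ≥ 403   (hiding power)
  216x4 ≥ 349   (yellow component)
  x1, x2, x3, x4, x5 ≥ 0.
The optimal basis is {chrome yellow, titanium dioxide}; zinc oxide, calcium carbonate, phthalo blue drop out. There the hiding power and yellow component constraints are tight.
Solving gives x4 = 1.616, x5 = 0.556.
Total cost: 5.36·1.616 + 3.27·0.556 = 10.4799.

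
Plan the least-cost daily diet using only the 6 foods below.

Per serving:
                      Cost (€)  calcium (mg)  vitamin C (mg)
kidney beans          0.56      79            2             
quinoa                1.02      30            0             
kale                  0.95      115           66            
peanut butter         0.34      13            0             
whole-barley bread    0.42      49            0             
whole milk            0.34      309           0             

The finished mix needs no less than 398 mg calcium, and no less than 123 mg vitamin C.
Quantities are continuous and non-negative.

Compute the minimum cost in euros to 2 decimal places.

Let x1 = servings of kidney beans, x2 = servings of quinoa, x3 = servings of kale, x4 = servings of peanut butter, x5 = servings of whole-barley bread, x6 = servings of whole milk.
Minimise 0.56x1 + 1.02x2 + 0.95x3 + 0.34x4 + 0.42x5 + 0.34x6 s.t.:
  79x1 + 30x2 + 115x3 + 13x4 + 49x5 + 309x6 ≥ 398   (calcium)
  2x1 + 66x3 ≥ 123   (vitamin C)
  x1, x2, x3, x4, x5, x6 ≥ 0.
The minimum-cost mix takes nothing from kidney beans, quinoa, peanut butter, whole-barley bread — only kale, whole milk. There the calcium and vitamin C constraints are tight.
That vertex is x3 = 1.864, x6 = 0.5944.
Hence cost = 0.95·1.864 + 0.34·0.5944 = €1.9729.

€1.97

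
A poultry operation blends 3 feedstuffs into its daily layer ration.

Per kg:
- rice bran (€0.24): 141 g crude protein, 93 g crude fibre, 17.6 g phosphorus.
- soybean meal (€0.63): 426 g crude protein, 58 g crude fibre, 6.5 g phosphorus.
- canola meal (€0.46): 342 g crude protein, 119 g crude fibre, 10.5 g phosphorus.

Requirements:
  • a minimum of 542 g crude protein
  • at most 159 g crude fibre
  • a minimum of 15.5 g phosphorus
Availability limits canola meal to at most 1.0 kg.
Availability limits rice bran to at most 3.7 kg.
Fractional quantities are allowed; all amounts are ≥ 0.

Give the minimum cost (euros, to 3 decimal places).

€0.760

Let x1 = kg of rice bran, x2 = kg of soybean meal, x3 = kg of canola meal.
Minimize 0.24x1 + 0.63x2 + 0.46x3 subject to:
  141x1 + 426x2 + 342x3 ≥ 542   (crude protein)
  93x1 + 58x2 + 119x3 ≤ 159   (crude fibre)
  17.6x1 + 6.5x2 + 10.5x3 ≥ 15.5   (phosphorus)
  x3 ≤ 1
  x1 ≤ 3.7
  x1, x2, x3 ≥ 0.
The optimal mix uses every input. There the crude protein, phosphorus, the canola meal cap constraints are tight.
That vertex is x1 = 0.1261, x2 = 0.4277, x3 = 1.
Total cost: 0.24·0.1261 + 0.63·0.4277 + 0.46·1 = 0.75972.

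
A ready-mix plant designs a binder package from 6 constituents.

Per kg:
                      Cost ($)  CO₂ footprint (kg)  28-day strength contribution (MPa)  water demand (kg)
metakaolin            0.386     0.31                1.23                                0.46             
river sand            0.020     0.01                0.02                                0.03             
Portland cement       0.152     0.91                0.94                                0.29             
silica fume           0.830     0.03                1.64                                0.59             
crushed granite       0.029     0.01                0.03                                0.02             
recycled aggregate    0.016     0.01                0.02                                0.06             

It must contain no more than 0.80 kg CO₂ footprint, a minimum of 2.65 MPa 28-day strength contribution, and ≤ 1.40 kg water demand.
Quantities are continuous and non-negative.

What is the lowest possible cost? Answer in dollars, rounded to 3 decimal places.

$0.804

Treat it as an LP. Let x1 = kg of metakaolin, x2 = kg of river sand, x3 = kg of Portland cement, x4 = kg of silica fume, x5 = kg of crushed granite, x6 = kg of recycled aggregate.
min 0.386x1 + 0.02x2 + 0.152x3 + 0.83x4 + 0.029x5 + 0.016x6 subject to:
  0.31x1 + 0.01x2 + 0.91x3 + 0.03x4 + 0.01x5 + 0.01x6 ≤ 0.8   (CO₂ footprint)
  1.23x1 + 0.02x2 + 0.94x3 + 1.64x4 + 0.03x5 + 0.02x6 ≥ 2.65   (28-day strength contribution)
  0.46x1 + 0.03x2 + 0.29x3 + 0.59x4 + 0.02x5 + 0.06x6 ≤ 1.4   (water demand)
  x1, x2, x3, x4, x5, x6 ≥ 0.
At the optimum only metakaolin, Portland cement are positive (river sand, silica fume, crushed granite, recycled aggregate = 0). Binding constraints: CO₂ footprint and 28-day strength contribution.
Solving gives x1 = 2.0045, x3 = 0.19628.
Cost = 0.386·2.0045 + 0.152·0.19628 = 0.80357.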